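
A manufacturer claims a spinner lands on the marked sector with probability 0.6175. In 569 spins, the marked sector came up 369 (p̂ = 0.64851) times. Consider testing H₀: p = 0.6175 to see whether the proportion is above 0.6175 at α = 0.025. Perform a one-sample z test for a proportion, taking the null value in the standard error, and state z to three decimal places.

z = 1.522

p̂ = 369/569 ≈ 0.64851.
Standard error under H₀: √(0.6175×0.3825/569) = 0.02037.
z = (0.64851 − 0.6175)/0.02037 = 0.03101/0.02037 = 1.522.
p-value = P(Z > 1.522) ≈ 0.0640; since p > α = 0.025, fail to reject H₀.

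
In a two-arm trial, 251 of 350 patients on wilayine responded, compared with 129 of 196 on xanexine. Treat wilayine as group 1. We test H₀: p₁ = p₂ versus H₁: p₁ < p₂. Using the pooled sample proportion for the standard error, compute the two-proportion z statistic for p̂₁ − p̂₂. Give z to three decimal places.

z = 1.437

p̂₁ = 251/350 ≈ 0.71714, p̂₂ = 129/196 ≈ 0.65816.
Pooled p̂ = (251+129)/(350+196) = 380/546 = 0.69597.
SE = √(0.211595 × 0.00795918) = 0.04104.
z = (0.71714 − 0.65816)/0.04104 = 0.05898/0.04104 = 1.437.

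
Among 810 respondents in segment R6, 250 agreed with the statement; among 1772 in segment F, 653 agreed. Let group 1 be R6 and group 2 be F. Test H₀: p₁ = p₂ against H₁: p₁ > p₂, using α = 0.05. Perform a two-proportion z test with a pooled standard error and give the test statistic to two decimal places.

p̂₁ = 250/810 ≈ 0.30864, p̂₂ = 653/1772 ≈ 0.36851.
Pooled p̂ = (250+653)/(810+1772) = 903/2582 = 0.34973.
SE = √(0.227419 × 0.0017989) = 0.02023.
z = (0.30864 − 0.36851)/0.02023 = -0.05987/0.02023 = -2.96.
p-value = P(Z > -2.960) ≈ 0.9985; since p > α = 0.05, fail to reject H₀.

z = -2.96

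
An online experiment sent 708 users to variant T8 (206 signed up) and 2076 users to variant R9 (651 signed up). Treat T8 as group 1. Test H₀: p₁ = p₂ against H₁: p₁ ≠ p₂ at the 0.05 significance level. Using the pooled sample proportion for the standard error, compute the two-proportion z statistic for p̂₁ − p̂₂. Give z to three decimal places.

z = -1.126

p̂₁ = 206/708 = 0.29096, p̂₂ = 651/2076 = 0.31358.
Pooled p̂ = (206+651)/(708+2076) = 857/2784 = 0.30783.
SE = √(p̂(1−p̂)(1/n₁+1/n₂)) = √(0.30783·0.69217·0.00189412) = √(0.000403583) = 0.02009.
z = (0.29096 − 0.31358)/0.02009 = -0.02262/0.02009 = -1.126.
Two-sided p-value ≈ 2·Φ(−1.126) = 0.2601; since p > α = 0.05, fail to reject H₀.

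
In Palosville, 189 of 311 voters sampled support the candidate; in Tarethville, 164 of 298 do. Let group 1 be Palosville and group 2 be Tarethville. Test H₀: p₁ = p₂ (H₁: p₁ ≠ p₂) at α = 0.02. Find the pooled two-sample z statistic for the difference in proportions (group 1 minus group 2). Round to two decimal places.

p̂₁ = 189/311 = 0.60772, p̂₂ = 164/298 = 0.55034.
Pooled p̂ = (189+164)/(311+298) = 353/609 = 0.57964.
SE = √(0.243658 × 0.00657114) = 0.04001.
z = (0.60772 − 0.55034)/0.04001 = 0.05738/0.04001 = 1.43.
Two-sided p-value ≈ 2·Φ(−1.434) = 0.1516; since p > α = 0.02, fail to reject H₀.

z = 1.43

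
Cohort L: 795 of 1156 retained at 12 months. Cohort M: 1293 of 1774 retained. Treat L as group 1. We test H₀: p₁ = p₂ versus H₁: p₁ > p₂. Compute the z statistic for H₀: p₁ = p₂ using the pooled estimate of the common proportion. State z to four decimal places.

z = -2.4054

p̂₁ = 795/1156 ≈ 0.687716, p̂₂ = 1293/1774 ≈ 0.728861.
Pooled p̂ = (795+1293)/(1156+1774) = 2088/2930 = 0.712628.
SE = √(p̂(1−p̂)(1/n₁+1/n₂)) = √(0.712628·0.287372·0.00142875) = √(0.000292593) = 0.017105.
z = (0.687716 − 0.728861)/0.017105 = -0.041145/0.017105 = -2.4054.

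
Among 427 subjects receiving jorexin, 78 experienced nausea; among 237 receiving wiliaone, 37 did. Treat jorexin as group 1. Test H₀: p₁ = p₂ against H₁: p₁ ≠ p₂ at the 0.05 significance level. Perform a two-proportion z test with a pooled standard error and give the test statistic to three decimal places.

p̂₁ = 78/427 ≈ 0.18267, p̂₂ = 37/237 ≈ 0.15612.
Pooled p̂ = (78+37)/(427+237) = 115/664 = 0.17319.
SE = √(p̂(1−p̂)(1/n₁+1/n₂)) = √(0.17319·0.82681·0.00656133) = √(0.000939563) = 0.03065.
z = (0.18267 − 0.15612)/0.03065 = 0.02655/0.03065 = 0.866.
Two-sided p-value ≈ 2·Φ(−0.866) = 0.3864; since p > α = 0.05, fail to reject H₀.

z = 0.866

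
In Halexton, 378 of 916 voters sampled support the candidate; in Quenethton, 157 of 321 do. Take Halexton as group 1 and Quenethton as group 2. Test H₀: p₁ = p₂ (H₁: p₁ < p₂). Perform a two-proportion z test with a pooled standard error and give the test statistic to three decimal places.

p̂₁ = 378/916 = 0.41266, p̂₂ = 157/321 = 0.48910.
Pooled p̂ = (378+157)/(916+321) = 535/1237 = 0.43250.
SE = √(0.245443 × 0.00420697) = 0.03213.
z = (0.41266 − 0.48910)/0.03213 = -0.07644/0.03213 = -2.379.
p-value = P(Z < -2.379) ≈ 0.0087.

z = -2.379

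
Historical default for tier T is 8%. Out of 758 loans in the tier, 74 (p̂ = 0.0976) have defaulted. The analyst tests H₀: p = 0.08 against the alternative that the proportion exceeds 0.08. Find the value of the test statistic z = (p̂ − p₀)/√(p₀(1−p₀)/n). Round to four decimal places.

p̂ = 74/758 ≈ 0.0976253.
Under H₀, SE = √(0.08·0.92/758) = √(9.70976e-05) = 0.0098538.
z = (0.0976253 − 0.08)/0.0098538 = 0.0176253/0.0098538 = 1.7887.
p-value = P(Z > 1.789) ≈ 0.0368.

z = 1.7887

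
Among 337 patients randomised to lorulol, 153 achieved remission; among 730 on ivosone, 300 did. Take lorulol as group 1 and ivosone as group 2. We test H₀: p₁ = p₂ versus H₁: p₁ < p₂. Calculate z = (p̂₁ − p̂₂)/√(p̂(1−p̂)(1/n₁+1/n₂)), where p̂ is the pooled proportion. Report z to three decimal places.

p̂₁ = 153/337 ≈ 0.454006, p̂₂ = 300/730 ≈ 0.410959.
Pooled p̂ = (153+300)/(337+730) = 453/1067 = 0.424555.
SE = √(p̂(1−p̂)(1/n₁+1/n₂)) = √(0.424555·0.575445·0.00433722) = √(0.00105962) = 0.032552.
z = (0.454006 − 0.410959)/0.032552 = 0.043047/0.032552 = 1.322.
p-value = P(Z < 1.322) ≈ 0.9070.

z = 1.322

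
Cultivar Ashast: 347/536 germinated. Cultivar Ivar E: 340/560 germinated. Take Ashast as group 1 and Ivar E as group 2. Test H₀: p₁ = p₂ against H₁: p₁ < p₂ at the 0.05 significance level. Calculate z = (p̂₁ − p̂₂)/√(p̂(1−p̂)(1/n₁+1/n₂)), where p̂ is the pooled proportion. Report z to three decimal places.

p̂₁ = 347/536 = 0.64739, p̂₂ = 340/560 = 0.60714.
Pooled p̂ = (347+340)/(536+560) = 687/1096 = 0.62682.
SE = √(0.233915 × 0.00365139) = 0.02923.
z = (0.64739 − 0.60714)/0.02923 = 0.04025/0.02923 = 1.377.
p-value = P(Z < 1.377) ≈ 0.9158; since p > α = 0.05, fail to reject H₀.

z = 1.377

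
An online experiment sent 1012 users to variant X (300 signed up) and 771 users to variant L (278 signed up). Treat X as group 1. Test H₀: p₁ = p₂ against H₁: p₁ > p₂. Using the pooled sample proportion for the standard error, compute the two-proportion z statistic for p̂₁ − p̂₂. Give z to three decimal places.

z = -2.866

p̂₁ = 300/1012 ≈ 0.29644, p̂₂ = 278/771 ≈ 0.36057.
Pooled p̂ = (300+278)/(1012+771) = 578/1783 = 0.32417.
SE = √(p̂(1−p̂)(1/n₁+1/n₂)) = √(0.32417·0.67583·0.00228516) = √(0.000500644) = 0.02238.
z = (0.29644 − 0.36057)/0.02238 = -0.06413/0.02238 = -2.866.
p-value = P(Z > -2.866) ≈ 0.9979.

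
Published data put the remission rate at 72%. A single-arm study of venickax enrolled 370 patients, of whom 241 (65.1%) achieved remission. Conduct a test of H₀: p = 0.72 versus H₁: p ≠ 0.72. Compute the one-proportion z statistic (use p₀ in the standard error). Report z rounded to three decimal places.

p̂ = 241/370 ≈ 0.65135.
SE = √(p₀(1−p₀)/n) = √(0.2016/370) = 0.02334.
z = (0.65135 − 0.72)/0.02334 = -0.06865/0.02334 = -2.941.

z = -2.941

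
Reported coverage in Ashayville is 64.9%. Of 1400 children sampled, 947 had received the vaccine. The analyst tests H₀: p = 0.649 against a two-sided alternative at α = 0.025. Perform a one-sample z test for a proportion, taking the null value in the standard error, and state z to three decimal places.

p̂ = 947/1400 ≈ 0.67643.
Standard error under H₀: √(0.649×0.351/1400) = 0.01276.
z = (0.67643 − 0.649)/0.01276 = 0.02743/0.01276 = 2.150.
p-value = 2·P(Z > 2.150) ≈ 0.0315; since p > α = 0.025, fail to reject H₀.

z = 2.150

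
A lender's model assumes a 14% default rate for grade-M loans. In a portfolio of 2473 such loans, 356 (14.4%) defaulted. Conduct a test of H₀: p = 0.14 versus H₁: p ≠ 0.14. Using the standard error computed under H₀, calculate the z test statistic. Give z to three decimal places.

z = 0.567

p̂ = 356/2473 ≈ 0.143955.
SE = √(p₀(1−p₀)/n) = √(0.1204/2473) = 0.006978.
z = (0.143955 − 0.14)/0.006978 = 0.003955/0.006978 = 0.567.
p-value = 2·P(Z > 0.567) ≈ 0.5709.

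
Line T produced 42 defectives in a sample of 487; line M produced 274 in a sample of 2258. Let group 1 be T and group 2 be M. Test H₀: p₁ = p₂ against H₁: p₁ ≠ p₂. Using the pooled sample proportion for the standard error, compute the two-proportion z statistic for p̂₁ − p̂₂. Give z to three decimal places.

z = -2.201

p̂₁ = 42/487 = 0.08624, p̂₂ = 274/2258 = 0.12135.
Pooled p̂ = (42+274)/(487+2258) = 316/2745 = 0.11512.
SE = √(0.101866 × 0.00249626) = 0.01595.
z = (0.08624 − 0.12135)/0.01595 = -0.03511/0.01595 = -2.201.
Two-sided p-value ≈ 2·Φ(−2.201) = 0.0277.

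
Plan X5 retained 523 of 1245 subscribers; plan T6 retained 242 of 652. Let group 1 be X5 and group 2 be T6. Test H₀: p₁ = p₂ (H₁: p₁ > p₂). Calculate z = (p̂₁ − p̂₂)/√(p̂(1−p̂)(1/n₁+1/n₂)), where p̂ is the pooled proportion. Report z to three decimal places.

z = 2.063

p̂₁ = 523/1245 = 0.42008, p̂₂ = 242/652 = 0.37117.
Pooled p̂ = (523+242)/(1245+652) = 765/1897 = 0.40327.
SE = √(0.240643 × 0.00233696) = 0.02371.
z = (0.42008 − 0.37117)/0.02371 = 0.04891/0.02371 = 2.063.
p-value = P(Z > 2.063) ≈ 0.0196.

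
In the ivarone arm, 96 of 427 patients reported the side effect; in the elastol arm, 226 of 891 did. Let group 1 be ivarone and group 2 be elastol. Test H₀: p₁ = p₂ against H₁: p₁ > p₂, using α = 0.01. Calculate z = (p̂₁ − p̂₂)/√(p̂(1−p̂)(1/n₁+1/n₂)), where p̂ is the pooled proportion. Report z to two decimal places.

p̂₁ = 96/427 = 0.2248, p̂₂ = 226/891 = 0.2536.
Pooled p̂ = (96+226)/(427+891) = 322/1318 = 0.2443.
SE = √(p̂(1−p̂)(1/n₁+1/n₂)) = √(0.2443·0.7557·0.00346425) = √(0.000639579) = 0.0253.
z = (0.2248 − 0.2536)/0.0253 = -0.0288/0.0253 = -1.14.
p-value = P(Z > -1.140) ≈ 0.8728; since p > α = 0.01, fail to reject H₀.

z = -1.14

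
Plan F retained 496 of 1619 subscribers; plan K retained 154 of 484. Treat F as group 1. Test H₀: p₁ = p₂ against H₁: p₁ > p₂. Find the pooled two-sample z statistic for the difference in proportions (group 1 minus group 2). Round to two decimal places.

z = -0.49

p̂₁ = 496/1619 = 0.3064, p̂₂ = 154/484 = 0.3182.
Pooled p̂ = (496+154)/(1619+484) = 650/2103 = 0.3091.
SE = √(p̂(1−p̂)(1/n₁+1/n₂)) = √(0.3091·0.6909·0.00268378) = √(0.000573123) = 0.0239.
z = (0.3064 − 0.3182)/0.0239 = -0.0118/0.0239 = -0.49.
p-value = P(Z > -0.494) ≈ 0.6893.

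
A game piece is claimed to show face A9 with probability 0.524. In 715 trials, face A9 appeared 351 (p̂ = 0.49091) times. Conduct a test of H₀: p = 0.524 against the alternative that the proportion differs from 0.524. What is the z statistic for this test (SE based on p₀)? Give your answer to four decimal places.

p̂ = 351/715 = 0.4909091.
SE = √(p₀(1−p₀)/n) = √(0.24942/715) = 0.0186774.
z = (0.4909091 − 0.524)/0.0186774 = -0.0330909/0.0186774 = -1.7717.

z = -1.7717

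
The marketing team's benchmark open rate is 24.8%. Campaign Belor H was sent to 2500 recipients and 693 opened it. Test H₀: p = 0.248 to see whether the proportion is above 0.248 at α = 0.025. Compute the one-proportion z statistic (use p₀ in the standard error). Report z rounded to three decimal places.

z = 3.381

p̂ = 693/2500 ≈ 0.277200.
SE = √(p₀(1−p₀)/n) = √(0.1865/2500) = 0.008637.
z = (0.277200 − 0.248)/0.008637 = 0.029200/0.008637 = 3.381.
p-value = P(Z > 3.381) ≈ 0.0004; since p < α = 0.025, reject H₀.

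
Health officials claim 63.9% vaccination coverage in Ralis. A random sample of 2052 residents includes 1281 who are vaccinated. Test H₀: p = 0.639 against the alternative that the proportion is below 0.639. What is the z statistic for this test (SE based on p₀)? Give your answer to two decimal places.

z = -1.39

p̂ = 1281/2052 ≈ 0.6243.
Standard error under H₀: √(0.639×0.361/2052) = 0.0106.
z = (0.6243 − 0.639)/0.0106 = -0.0147/0.0106 = -1.39.
p-value = P(Z < -1.389) ≈ 0.0824.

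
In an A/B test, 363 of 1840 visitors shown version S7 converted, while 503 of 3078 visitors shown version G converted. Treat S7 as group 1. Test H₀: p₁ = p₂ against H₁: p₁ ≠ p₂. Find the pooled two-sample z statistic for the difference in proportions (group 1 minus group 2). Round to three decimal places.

z = 3.017

p̂₁ = 363/1840 = 0.197283, p̂₂ = 503/3078 = 0.163418.
Pooled p̂ = (363+503)/(1840+3078) = 866/4918 = 0.176088.
SE = √(p̂(1−p̂)(1/n₁+1/n₂)) = √(0.176088·0.823912·0.000868365) = √(0.000125983) = 0.011224.
z = (0.197283 − 0.163418)/0.011224 = 0.033865/0.011224 = 3.017.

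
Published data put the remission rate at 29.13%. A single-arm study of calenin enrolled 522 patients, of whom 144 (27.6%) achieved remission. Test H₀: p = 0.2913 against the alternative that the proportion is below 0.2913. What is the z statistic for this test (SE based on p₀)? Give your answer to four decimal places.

p̂ = 144/522 = 0.275862.
SE = √(p₀(1−p₀)/n) = √(0.20644/522) = 0.019887.
z = (0.275862 − 0.2913)/0.019887 = -0.015438/0.019887 = -0.7763.
p-value = P(Z < -0.776) ≈ 0.2188.

z = -0.7763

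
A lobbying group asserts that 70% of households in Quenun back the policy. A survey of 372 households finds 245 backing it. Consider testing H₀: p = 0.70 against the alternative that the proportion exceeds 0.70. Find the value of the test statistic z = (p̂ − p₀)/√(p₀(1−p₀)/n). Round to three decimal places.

z = -1.742

p̂ = 245/372 = 0.65860.
SE = √(p₀(1−p₀)/n) = √(0.21/372) = 0.02376.
z = (0.65860 − 0.7)/0.02376 = -0.04140/0.02376 = -1.742.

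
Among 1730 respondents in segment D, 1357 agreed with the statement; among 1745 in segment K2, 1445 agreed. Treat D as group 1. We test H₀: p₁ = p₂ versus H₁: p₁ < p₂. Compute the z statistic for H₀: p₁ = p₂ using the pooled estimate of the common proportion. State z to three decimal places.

p̂₁ = 1357/1730 = 0.78439, p̂₂ = 1445/1745 = 0.82808.
Pooled p̂ = (1357+1445)/(1730+1745) = 2802/3475 = 0.80633.
SE = √(p̂(1−p̂)(1/n₁+1/n₂)) = √(0.80633·0.19367·0.0011511) = √(0.000179757) = 0.01341.
z = (0.78439 − 0.82808)/0.01341 = -0.04369/0.01341 = -3.258.
p-value = P(Z < -3.258) ≈ 0.0006.

z = -3.258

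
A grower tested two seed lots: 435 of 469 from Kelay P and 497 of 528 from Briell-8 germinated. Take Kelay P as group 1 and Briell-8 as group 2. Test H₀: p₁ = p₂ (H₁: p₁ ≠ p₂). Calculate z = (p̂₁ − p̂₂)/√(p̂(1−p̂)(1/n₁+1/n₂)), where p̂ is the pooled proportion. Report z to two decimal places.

p̂₁ = 435/469 ≈ 0.9275, p̂₂ = 497/528 ≈ 0.9413.
Pooled p̂ = (435+497)/(469+528) = 932/997 = 0.9348.
SE = √(0.0609451 × 0.00402614) = 0.0157.
z = (0.9275 − 0.9413)/0.0157 = -0.0138/0.0157 = -0.88.
p-value = 2·P(Z > 0.880) ≈ 0.3789.

z = -0.88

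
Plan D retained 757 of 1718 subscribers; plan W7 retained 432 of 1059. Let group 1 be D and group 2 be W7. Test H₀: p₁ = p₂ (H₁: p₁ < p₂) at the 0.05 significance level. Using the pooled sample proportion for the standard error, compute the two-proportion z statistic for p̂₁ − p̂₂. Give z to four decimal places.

p̂₁ = 757/1718 = 0.4406286, p̂₂ = 432/1059 = 0.4079320.
Pooled p̂ = (757+432)/(1718+1059) = 1189/2777 = 0.4281599.
SE = √(0.244839 × 0.00152636) = 0.0193316.
z = (0.4406286 − 0.4079320)/0.0193316 = 0.0326966/0.0193316 = 1.6914.
p-value = P(Z < 1.691) ≈ 0.9546, so at α = 0.05 we fail to reject H₀.

z = 1.6914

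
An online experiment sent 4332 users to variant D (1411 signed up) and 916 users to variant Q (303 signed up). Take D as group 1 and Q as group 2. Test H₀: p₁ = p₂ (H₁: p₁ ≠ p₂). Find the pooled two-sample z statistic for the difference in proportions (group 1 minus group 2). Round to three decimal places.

z = -0.297

p̂₁ = 1411/4332 = 0.32572, p̂₂ = 303/916 = 0.33079.
Pooled p̂ = (1411+303)/(4332+916) = 1714/5248 = 0.32660.
SE = √(0.219933 × 0.00132254) = 0.01705.
z = (0.32572 − 0.33079)/0.01705 = -0.00507/0.01705 = -0.297.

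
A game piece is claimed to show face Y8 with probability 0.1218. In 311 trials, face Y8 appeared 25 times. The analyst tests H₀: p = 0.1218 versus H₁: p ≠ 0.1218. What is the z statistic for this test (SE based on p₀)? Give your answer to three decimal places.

z = -2.233

p̂ = 25/311 = 0.080386.
Standard error under H₀: √(0.1218×0.8782/311) = 0.018546.
z = (0.080386 − 0.1218)/0.018546 = -0.041414/0.018546 = -2.233.
Two-sided p-value ≈ 2·Φ(−2.233) = 0.0255.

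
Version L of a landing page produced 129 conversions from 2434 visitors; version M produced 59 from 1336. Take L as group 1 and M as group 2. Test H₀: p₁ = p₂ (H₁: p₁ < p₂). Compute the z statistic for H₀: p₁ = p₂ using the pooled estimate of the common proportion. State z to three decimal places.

p̂₁ = 129/2434 = 0.052999, p̂₂ = 59/1336 = 0.044162.
Pooled p̂ = (129+59)/(2434+1336) = 188/3770 = 0.049867.
SE = √(p̂(1−p̂)(1/n₁+1/n₂)) = √(0.049867·0.950133·0.00115935) = √(5.49307e-05) = 0.007412.
z = (0.052999 − 0.044162)/0.007412 = 0.008837/0.007412 = 1.192.
p-value = P(Z < 1.192) ≈ 0.8834.

z = 1.192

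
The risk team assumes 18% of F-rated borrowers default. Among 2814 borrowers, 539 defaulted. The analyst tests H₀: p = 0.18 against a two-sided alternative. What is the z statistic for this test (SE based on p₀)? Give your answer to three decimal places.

z = 1.594

p̂ = 539/2814 = 0.19154.
Under H₀, SE = √(0.18·0.82/2814) = √(5.2452e-05) = 0.00724.
z = (0.19154 − 0.18)/0.00724 = 0.01154/0.00724 = 1.594.
p-value = 2·P(Z > 1.594) ≈ 0.1110.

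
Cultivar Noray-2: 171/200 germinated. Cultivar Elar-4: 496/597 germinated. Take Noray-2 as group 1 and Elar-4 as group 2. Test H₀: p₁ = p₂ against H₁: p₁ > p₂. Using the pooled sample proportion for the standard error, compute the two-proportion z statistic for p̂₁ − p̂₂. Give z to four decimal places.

z = 0.8010

p̂₁ = 171/200 = 0.855000, p̂₂ = 496/597 = 0.830821.
Pooled p̂ = (171+496)/(200+597) = 667/797 = 0.836888.
SE = √(0.136506 × 0.00667504) = 0.030186.
z = (0.855000 − 0.830821)/0.030186 = 0.024179/0.030186 = 0.8010.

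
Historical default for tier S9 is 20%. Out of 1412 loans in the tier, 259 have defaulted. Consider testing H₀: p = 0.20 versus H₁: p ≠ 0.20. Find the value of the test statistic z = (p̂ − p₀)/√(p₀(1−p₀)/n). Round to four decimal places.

z = -1.5568

p̂ = 259/1412 ≈ 0.183428.
Standard error under H₀: √(0.2×0.8/1412) = 0.010645.
z = (0.183428 − 0.2)/0.010645 = -0.016572/0.010645 = -1.5568.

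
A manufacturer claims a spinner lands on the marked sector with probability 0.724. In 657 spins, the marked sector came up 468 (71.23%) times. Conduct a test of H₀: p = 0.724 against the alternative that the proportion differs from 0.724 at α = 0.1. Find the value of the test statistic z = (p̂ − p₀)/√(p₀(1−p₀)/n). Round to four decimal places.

z = -0.6692

p̂ = 468/657 ≈ 0.712329.
SE = √(p₀(1−p₀)/n) = √(0.19982/657) = 0.017440.
z = (0.712329 − 0.724)/0.017440 = -0.011671/0.017440 = -0.6692.
p-value = 2·P(Z > 0.669) ≈ 0.5033; since p > α = 0.1, fail to reject H₀.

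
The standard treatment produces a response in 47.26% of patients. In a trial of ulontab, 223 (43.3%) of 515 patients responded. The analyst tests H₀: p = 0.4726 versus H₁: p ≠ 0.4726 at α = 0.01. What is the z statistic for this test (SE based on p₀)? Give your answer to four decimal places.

p̂ = 223/515 = 0.4330097.
Under H₀, SE = √(0.4726·0.5274/515) = √(0.000483979) = 0.0219995.
z = (0.4330097 − 0.4726)/0.0219995 = -0.0395903/0.0219995 = -1.7996.
p-value = 2·P(Z > 1.800) ≈ 0.0719. With α = 0.01, fail to reject H₀.

z = -1.7996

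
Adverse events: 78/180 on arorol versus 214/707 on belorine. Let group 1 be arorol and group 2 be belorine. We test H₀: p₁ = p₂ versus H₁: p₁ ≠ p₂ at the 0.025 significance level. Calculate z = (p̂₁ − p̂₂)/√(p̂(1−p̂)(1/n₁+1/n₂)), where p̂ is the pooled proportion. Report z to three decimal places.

z = 3.330

p̂₁ = 78/180 = 0.43333, p̂₂ = 214/707 = 0.30269.
Pooled p̂ = (78+214)/(180+707) = 292/887 = 0.32920.
SE = √(p̂(1−p̂)(1/n₁+1/n₂)) = √(0.32920·0.67080·0.00696998) = √(0.00153916) = 0.03923.
z = (0.43333 − 0.30269)/0.03923 = 0.13064/0.03923 = 3.330.
p-value = 2·P(Z > 3.330) ≈ 0.0009. With α = 0.025, reject H₀.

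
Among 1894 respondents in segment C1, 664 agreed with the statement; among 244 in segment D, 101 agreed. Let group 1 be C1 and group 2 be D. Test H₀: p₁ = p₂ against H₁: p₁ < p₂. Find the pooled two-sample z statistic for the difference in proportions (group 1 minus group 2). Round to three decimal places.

p̂₁ = 664/1894 ≈ 0.35058, p̂₂ = 101/244 ≈ 0.41393.
Pooled p̂ = (664+101)/(1894+244) = 765/2138 = 0.35781.
SE = √(0.229782 × 0.00462634) = 0.03260.
z = (0.35058 − 0.41393)/0.03260 = -0.06335/0.03260 = -1.943.
p-value = P(Z < -1.943) ≈ 0.0260.

z = -1.943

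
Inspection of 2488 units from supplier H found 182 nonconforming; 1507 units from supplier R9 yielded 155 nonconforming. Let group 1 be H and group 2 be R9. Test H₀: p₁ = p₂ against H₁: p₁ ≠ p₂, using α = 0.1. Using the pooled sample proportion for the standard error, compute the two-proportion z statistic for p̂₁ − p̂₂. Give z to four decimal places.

p̂₁ = 182/2488 ≈ 0.0731511, p̂₂ = 155/1507 ≈ 0.1028534.
Pooled p̂ = (182+155)/(2488+1507) = 337/3995 = 0.0843554.
SE = √(0.0772396 × 0.0010655) = 0.0090719.
z = (0.0731511 − 0.1028534)/0.0090719 = -0.0297023/0.0090719 = -3.2741.
p-value = 2·P(Z > 3.274) ≈ 0.0011, so at α = 0.1 we reject H₀.

z = -3.2741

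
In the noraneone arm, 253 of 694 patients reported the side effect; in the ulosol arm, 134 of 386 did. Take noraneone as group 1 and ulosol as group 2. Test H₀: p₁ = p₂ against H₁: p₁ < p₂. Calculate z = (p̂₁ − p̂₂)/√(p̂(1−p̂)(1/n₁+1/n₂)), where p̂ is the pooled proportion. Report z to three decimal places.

p̂₁ = 253/694 = 0.364553, p̂₂ = 134/386 = 0.347150.
Pooled p̂ = (253+134)/(694+386) = 387/1080 = 0.358333.
SE = √(p̂(1−p̂)(1/n₁+1/n₂)) = √(0.358333·0.641667·0.0040316) = √(0.000926987) = 0.030446.
z = (0.364553 − 0.347150)/0.030446 = 0.017403/0.030446 = 0.572.
p-value = P(Z < 0.572) ≈ 0.7162.

z = 0.572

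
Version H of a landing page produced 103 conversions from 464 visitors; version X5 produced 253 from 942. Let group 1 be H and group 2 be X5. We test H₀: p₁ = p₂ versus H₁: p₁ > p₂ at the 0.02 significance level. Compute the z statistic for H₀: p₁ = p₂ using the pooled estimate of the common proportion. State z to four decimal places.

p̂₁ = 103/464 ≈ 0.2219828, p̂₂ = 253/942 ≈ 0.2685775.
Pooled p̂ = (103+253)/(464+942) = 356/1406 = 0.2532006.
SE = √(p̂(1−p̂)(1/n₁+1/n₂)) = √(0.2532006·0.7467994·0.00321674) = √(0.000608254) = 0.0246628.
z = (0.2219828 − 0.2685775)/0.0246628 = -0.0465947/0.0246628 = -1.8893.
p-value = P(Z > -1.889) ≈ 0.9706; since p > α = 0.02, fail to reject H₀.

z = -1.8893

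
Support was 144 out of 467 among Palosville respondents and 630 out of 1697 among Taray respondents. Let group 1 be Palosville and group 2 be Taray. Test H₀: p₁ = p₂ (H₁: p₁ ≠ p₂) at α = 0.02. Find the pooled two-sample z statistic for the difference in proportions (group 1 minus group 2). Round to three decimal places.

p̂₁ = 144/467 ≈ 0.30835, p̂₂ = 630/1697 ≈ 0.37124.
Pooled p̂ = (144+630)/(467+1697) = 774/2164 = 0.35767.
SE = √(0.229742 × 0.0027306) = 0.02505.
z = (0.30835 − 0.37124)/0.02505 = -0.06289/0.02505 = -2.511.
p-value = 2·P(Z > 2.511) ≈ 0.0120, so at α = 0.02 we reject H₀.

z = -2.511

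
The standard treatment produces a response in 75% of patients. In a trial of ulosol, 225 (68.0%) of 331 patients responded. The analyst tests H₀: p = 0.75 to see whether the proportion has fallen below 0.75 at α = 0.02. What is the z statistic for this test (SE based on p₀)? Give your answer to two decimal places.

z = -2.95

p̂ = 225/331 ≈ 0.6798.
SE = √(p₀(1−p₀)/n) = √(0.1875/331) = 0.0238.
z = (0.6798 − 0.75)/0.0238 = -0.0702/0.0238 = -2.95.
p-value = P(Z < -2.951) ≈ 0.0016; since p < α = 0.02, reject H₀.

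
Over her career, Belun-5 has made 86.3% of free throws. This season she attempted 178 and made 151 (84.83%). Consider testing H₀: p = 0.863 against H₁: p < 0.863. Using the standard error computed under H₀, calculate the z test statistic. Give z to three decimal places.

z = -0.570

p̂ = 151/178 ≈ 0.84831.
SE = √(p₀(1−p₀)/n) = √(0.11823/178) = 0.02577.
z = (0.84831 − 0.863)/0.02577 = -0.01469/0.02577 = -0.570.
p-value = P(Z < -0.570) ≈ 0.2844.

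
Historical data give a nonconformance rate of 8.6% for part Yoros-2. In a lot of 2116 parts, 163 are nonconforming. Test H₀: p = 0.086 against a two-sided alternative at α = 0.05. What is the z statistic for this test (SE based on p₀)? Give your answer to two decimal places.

p̂ = 163/2116 = 0.07703.
Standard error under H₀: √(0.086×0.914/2116) = 0.00609.
z = (0.07703 − 0.086)/0.00609 = -0.00897/0.00609 = -1.47.
p-value = 2·P(Z > 1.471) ≈ 0.1412; since p > α = 0.05, fail to reject H₀.

z = -1.47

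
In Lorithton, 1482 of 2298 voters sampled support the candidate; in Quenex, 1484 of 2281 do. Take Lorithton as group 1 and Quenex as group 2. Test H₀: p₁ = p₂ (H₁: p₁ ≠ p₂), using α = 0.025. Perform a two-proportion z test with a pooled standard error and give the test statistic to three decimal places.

p̂₁ = 1482/2298 ≈ 0.644909, p̂₂ = 1484/2281 ≈ 0.650592.
Pooled p̂ = (1482+1484)/(2298+2281) = 2966/4579 = 0.647740.
SE = √(p̂(1−p̂)(1/n₁+1/n₂)) = √(0.647740·0.352260·0.000873565) = √(0.000199324) = 0.014118.
z = (0.644909 − 0.650592)/0.014118 = -0.005683/0.014118 = -0.403.
Two-sided p-value ≈ 2·Φ(−0.403) = 0.6873; since p > α = 0.025, fail to reject H₀.

z = -0.403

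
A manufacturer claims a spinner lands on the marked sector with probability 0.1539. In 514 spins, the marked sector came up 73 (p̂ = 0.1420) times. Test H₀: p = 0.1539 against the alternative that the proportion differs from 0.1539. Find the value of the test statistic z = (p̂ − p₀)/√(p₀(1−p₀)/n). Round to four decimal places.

p̂ = 73/514 ≈ 0.142023.
SE = √(p₀(1−p₀)/n) = √(0.13021/514) = 0.015917.
z = (0.142023 − 0.1539)/0.015917 = -0.011877/0.015917 = -0.7462.
Two-sided p-value ≈ 2·Φ(−0.746) = 0.4556.

z = -0.7462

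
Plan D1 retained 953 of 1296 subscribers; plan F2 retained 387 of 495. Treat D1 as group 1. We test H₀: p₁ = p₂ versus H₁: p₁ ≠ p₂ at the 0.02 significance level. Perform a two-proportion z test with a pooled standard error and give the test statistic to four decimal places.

p̂₁ = 953/1296 = 0.735340, p̂₂ = 387/495 = 0.781818.
Pooled p̂ = (953+387)/(1296+495) = 1340/1791 = 0.748185.
SE = √(0.188404 × 0.00279181) = 0.022934.
z = (0.735340 − 0.781818)/0.022934 = -0.046478/0.022934 = -2.0266.
Two-sided p-value ≈ 2·Φ(−2.027) = 0.0427. With α = 0.02, fail to reject H₀.

z = -2.0266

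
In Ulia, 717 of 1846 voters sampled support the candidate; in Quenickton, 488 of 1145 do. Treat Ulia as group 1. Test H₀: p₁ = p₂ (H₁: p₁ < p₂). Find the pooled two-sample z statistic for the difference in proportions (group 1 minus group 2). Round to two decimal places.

p̂₁ = 717/1846 = 0.38841, p̂₂ = 488/1145 = 0.42620.
Pooled p̂ = (717+488)/(1846+1145) = 1205/2991 = 0.40288.
SE = √(0.240567 × 0.00141507) = 0.01845.
z = (0.38841 − 0.42620)/0.01845 = -0.03779/0.01845 = -2.05.
p-value = P(Z < -2.048) ≈ 0.0203.

z = -2.05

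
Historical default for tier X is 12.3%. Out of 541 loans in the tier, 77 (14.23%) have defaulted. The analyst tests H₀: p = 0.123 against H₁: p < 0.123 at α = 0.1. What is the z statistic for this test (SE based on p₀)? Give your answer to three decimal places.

z = 1.369

p̂ = 77/541 = 0.14233.
SE = √(p₀(1−p₀)/n) = √(0.10787/541) = 0.01412.
z = (0.14233 − 0.123)/0.01412 = 0.01933/0.01412 = 1.369.
p-value = P(Z < 1.369) ≈ 0.9145. With α = 0.1, fail to reject H₀.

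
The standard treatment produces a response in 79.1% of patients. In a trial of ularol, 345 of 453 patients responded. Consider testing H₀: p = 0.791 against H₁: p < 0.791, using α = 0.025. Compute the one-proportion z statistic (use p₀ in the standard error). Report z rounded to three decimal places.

p̂ = 345/453 = 0.76159.
Under H₀, SE = √(0.791·0.209/453) = √(0.000364943) = 0.01910.
z = (0.76159 − 0.791)/0.01910 = -0.02941/0.01910 = -1.540.
p-value = P(Z < -1.540) ≈ 0.0618; since p > α = 0.025, fail to reject H₀.

z = -1.540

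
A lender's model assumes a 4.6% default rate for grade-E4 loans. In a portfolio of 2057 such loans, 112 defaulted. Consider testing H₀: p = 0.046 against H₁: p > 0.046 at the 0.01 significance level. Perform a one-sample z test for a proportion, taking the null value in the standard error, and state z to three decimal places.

z = 1.829

p̂ = 112/2057 = 0.05445.
Under H₀, SE = √(0.046·0.954/2057) = √(2.1334e-05) = 0.00462.
z = (0.05445 − 0.046)/0.00462 = 0.00845/0.00462 = 1.829.
p-value = P(Z > 1.829) ≈ 0.0337, so at α = 0.01 we fail to reject H₀.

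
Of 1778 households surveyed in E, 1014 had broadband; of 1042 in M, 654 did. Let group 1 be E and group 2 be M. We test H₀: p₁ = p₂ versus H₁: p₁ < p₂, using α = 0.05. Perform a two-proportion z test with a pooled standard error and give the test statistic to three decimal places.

z = -2.990

p̂₁ = 1014/1778 = 0.57030, p̂₂ = 654/1042 = 0.62764.
Pooled p̂ = (1014+654)/(1778+1042) = 1668/2820 = 0.59149.
SE = √(0.24163 × 0.00152212) = 0.01918.
z = (0.57030 − 0.62764)/0.01918 = -0.05734/0.01918 = -2.990.
p-value = P(Z < -2.990) ≈ 0.0014; since p < α = 0.05, reject H₀.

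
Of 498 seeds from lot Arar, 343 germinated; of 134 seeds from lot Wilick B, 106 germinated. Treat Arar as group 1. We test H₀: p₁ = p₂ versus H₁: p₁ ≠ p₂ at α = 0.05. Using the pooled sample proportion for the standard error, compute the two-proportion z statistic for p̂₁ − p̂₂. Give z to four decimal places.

p̂₁ = 343/498 ≈ 0.6887550, p̂₂ = 106/134 ≈ 0.7910448.
Pooled p̂ = (343+106)/(498+134) = 449/632 = 0.7104430.
SE = √(p̂(1−p̂)(1/n₁+1/n₂)) = √(0.7104430·0.2895570·0.00947072) = √(0.00194826) = 0.0441391.
z = (0.6887550 − 0.7910448)/0.0441391 = -0.1022898/0.0441391 = -2.3174.
Two-sided p-value ≈ 2·Φ(−2.317) = 0.0205, so at α = 0.05 we reject H₀.

z = -2.3174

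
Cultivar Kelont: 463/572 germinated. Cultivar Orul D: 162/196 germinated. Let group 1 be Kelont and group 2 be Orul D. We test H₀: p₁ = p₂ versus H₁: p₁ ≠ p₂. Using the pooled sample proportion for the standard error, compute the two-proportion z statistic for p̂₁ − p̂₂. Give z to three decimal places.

p̂₁ = 463/572 = 0.80944, p̂₂ = 162/196 = 0.82653.
Pooled p̂ = (463+162)/(572+196) = 625/768 = 0.81380.
SE = √(0.151528 × 0.00685029) = 0.03222.
z = (0.80944 − 0.82653)/0.03222 = -0.01709/0.03222 = -0.530.
p-value = 2·P(Z > 0.530) ≈ 0.5958.

z = -0.530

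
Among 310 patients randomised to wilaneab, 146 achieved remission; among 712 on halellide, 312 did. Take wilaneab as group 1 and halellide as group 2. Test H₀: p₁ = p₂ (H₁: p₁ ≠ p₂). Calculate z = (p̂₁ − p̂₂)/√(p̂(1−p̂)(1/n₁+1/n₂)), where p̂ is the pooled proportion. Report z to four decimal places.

z = 0.9683

p̂₁ = 146/310 = 0.470968, p̂₂ = 312/712 = 0.438202.
Pooled p̂ = (146+312)/(310+712) = 458/1022 = 0.448141.
SE = √(p̂(1−p̂)(1/n₁+1/n₂)) = √(0.448141·0.551859·0.0046303) = √(0.00114512) = 0.033840.
z = (0.470968 − 0.438202)/0.033840 = 0.032766/0.033840 = 0.9683.
Two-sided p-value ≈ 2·Φ(−0.968) = 0.3329.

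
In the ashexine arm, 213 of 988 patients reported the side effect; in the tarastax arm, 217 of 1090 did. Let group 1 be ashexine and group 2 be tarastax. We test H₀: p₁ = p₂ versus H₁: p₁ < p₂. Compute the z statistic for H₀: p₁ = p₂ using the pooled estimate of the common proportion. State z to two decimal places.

p̂₁ = 213/988 ≈ 0.2156, p̂₂ = 217/1090 ≈ 0.1991.
Pooled p̂ = (213+217)/(988+1090) = 430/2078 = 0.2069.
SE = √(0.16411 × 0.00192958) = 0.0178.
z = (0.2156 − 0.1991)/0.0178 = 0.0165/0.0178 = 0.93.

z = 0.93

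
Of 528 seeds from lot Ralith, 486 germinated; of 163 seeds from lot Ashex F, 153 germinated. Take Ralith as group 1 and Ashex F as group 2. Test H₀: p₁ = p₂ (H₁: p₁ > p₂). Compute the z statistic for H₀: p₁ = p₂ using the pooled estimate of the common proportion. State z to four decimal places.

p̂₁ = 486/528 = 0.9204545, p̂₂ = 153/163 = 0.9386503.
Pooled p̂ = (486+153)/(528+163) = 639/691 = 0.9247467.
SE = √(0.0695902 × 0.00802891) = 0.0236375.
z = (0.9204545 − 0.9386503)/0.0236375 = -0.0181958/0.0236375 = -0.7698.
p-value = P(Z > -0.770) ≈ 0.7793.

z = -0.7698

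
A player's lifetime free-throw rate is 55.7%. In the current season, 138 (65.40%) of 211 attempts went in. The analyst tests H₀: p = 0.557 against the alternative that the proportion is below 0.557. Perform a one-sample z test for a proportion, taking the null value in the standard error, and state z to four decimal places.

p̂ = 138/211 = 0.654028.
Standard error under H₀: √(0.557×0.443/211) = 0.034197.
z = (0.654028 − 0.557)/0.034197 = 0.097028/0.034197 = 2.8373.

z = 2.8373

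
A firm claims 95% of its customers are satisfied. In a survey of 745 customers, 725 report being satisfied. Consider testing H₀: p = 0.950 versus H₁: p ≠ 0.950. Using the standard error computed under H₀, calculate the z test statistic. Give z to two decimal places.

z = 2.90

p̂ = 725/745 = 0.9732.
SE = √(p₀(1−p₀)/n) = √(0.0475/745) = 0.0080.
z = (0.9732 − 0.95)/0.0080 = 0.0232/0.0080 = 2.90.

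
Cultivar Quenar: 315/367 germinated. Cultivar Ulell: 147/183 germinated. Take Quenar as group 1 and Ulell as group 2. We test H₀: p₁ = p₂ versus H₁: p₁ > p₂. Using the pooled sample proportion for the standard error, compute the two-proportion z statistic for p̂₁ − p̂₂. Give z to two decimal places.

z = 1.66

p̂₁ = 315/367 ≈ 0.8583, p̂₂ = 147/183 ≈ 0.8033.
Pooled p̂ = (315+147)/(367+183) = 462/550 = 0.8400.
SE = √(0.1344 × 0.00818928) = 0.0332.
z = (0.8583 − 0.8033)/0.0332 = 0.0550/0.0332 = 1.66.
p-value = P(Z > 1.659) ≈ 0.0486.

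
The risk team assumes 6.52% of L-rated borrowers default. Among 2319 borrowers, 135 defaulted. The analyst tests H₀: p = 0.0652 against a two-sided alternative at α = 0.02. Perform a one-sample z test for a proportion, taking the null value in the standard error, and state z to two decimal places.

z = -1.36

p̂ = 135/2319 ≈ 0.05821.
SE = √(p₀(1−p₀)/n) = √(0.060949/2319) = 0.00513.
z = (0.05821 − 0.0652)/0.00513 = -0.00699/0.00513 = -1.36.
Two-sided p-value ≈ 2·Φ(−1.363) = 0.1730. With α = 0.02, fail to reject H₀.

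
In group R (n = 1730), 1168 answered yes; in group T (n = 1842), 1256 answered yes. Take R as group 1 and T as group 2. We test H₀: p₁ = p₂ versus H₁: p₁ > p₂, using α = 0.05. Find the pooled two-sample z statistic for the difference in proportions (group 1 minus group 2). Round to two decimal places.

z = -0.43

p̂₁ = 1168/1730 = 0.67514, p̂₂ = 1256/1842 = 0.68187.
Pooled p̂ = (1168+1256)/(1730+1842) = 2424/3572 = 0.67861.
SE = √(0.218098 × 0.00112092) = 0.01564.
z = (0.67514 − 0.68187)/0.01564 = -0.00673/0.01564 = -0.43.
p-value = P(Z > -0.430) ≈ 0.6664, so at α = 0.05 we fail to reject H₀.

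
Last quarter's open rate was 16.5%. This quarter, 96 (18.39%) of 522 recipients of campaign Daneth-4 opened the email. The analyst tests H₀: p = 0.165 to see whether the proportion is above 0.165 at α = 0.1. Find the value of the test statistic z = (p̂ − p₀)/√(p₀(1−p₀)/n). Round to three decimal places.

p̂ = 96/522 = 0.18391.
Under H₀, SE = √(0.165·0.835/522) = √(0.000263937) = 0.01625.
z = (0.18391 − 0.165)/0.01625 = 0.01891/0.01625 = 1.164.
p-value = P(Z > 1.164) ≈ 0.1222; since p > α = 0.1, fail to reject H₀.

z = 1.164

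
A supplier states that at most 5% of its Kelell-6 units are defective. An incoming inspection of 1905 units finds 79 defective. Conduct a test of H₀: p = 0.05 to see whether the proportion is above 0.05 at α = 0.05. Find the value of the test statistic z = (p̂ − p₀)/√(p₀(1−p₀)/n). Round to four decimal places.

z = -1.7083

p̂ = 79/1905 ≈ 0.0414698.
SE = √(p₀(1−p₀)/n) = √(0.0475/1905) = 0.0049934.
z = (0.0414698 − 0.05)/0.0049934 = -0.0085302/0.0049934 = -1.7083.
p-value = P(Z > -1.708) ≈ 0.9562, so at α = 0.05 we fail to reject H₀.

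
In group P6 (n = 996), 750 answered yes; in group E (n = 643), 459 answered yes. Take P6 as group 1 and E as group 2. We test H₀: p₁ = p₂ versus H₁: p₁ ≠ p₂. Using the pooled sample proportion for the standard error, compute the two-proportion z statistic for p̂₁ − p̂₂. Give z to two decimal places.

z = 1.76

p̂₁ = 750/996 = 0.7530, p̂₂ = 459/643 = 0.7138.
Pooled p̂ = (750+459)/(996+643) = 1209/1639 = 0.7376.
SE = √(p̂(1−p̂)(1/n₁+1/n₂)) = √(0.7376·0.2624·0.00255923) = √(0.000495274) = 0.0223.
z = (0.7530 − 0.7138)/0.0223 = 0.0392/0.0223 = 1.76.
Two-sided p-value ≈ 2·Φ(−1.760) = 0.0784.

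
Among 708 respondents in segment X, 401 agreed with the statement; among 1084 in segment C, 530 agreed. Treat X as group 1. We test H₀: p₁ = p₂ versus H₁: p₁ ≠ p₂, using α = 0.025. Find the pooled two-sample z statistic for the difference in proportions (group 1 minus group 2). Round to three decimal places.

p̂₁ = 401/708 = 0.56638, p̂₂ = 530/1084 = 0.48893.
Pooled p̂ = (401+530)/(708+1084) = 931/1792 = 0.51953.
SE = √(p̂(1−p̂)(1/n₁+1/n₂)) = √(0.51953·0.48047·0.00233494) = √(0.000582844) = 0.02414.
z = (0.56638 − 0.48893)/0.02414 = 0.07745/0.02414 = 3.208.
Two-sided p-value ≈ 2·Φ(−3.208) = 0.0013. With α = 0.025, reject H₀.

z = 3.208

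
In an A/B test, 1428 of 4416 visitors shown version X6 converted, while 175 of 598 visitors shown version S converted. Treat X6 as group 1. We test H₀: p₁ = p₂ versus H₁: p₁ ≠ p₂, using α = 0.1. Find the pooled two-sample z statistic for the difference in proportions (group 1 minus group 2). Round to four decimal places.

p̂₁ = 1428/4416 ≈ 0.323370, p̂₂ = 175/598 ≈ 0.292642.
Pooled p̂ = (1428+175)/(4416+598) = 1603/5014 = 0.319705.
SE = √(0.217494 × 0.00189869) = 0.020321.
z = (0.323370 − 0.292642)/0.020321 = 0.030728/0.020321 = 1.5121.
p-value = 2·P(Z > 1.512) ≈ 0.1305; since p > α = 0.1, fail to reject H₀.

z = 1.5121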